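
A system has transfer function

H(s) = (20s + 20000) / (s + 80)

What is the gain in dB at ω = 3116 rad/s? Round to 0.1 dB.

Substitute s = j3116:
Numerator: 20(j3116) + 20000 = 20000 + j62320
Denominator: (j3116) + 80 = 80 + j3116
|N| = √(20000² + 62320²) ≈ 65451, ∠N ≈ 72.21°
|D| = √(80² + 3116²) ≈ 3117, ∠D ≈ 88.53°
|H| = 65451 / 3117 ≈ 20.998
Gain = 20 log₁₀(20.998) ≈ 26.44 dB

26.4 dB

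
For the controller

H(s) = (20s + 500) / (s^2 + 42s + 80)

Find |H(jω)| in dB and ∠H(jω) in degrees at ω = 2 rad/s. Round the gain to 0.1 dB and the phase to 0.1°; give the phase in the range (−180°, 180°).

Substitute s = j2:
Numerator: 20(j2) + 500 = 500 + j40
Denominator: (j2)^2 + 42(j2) + 80 = 76 + j84
|N| = √(500² + 40²) ≈ 501.6, ∠N ≈ 4.57°
|D| = √(76² + 84²) ≈ 113.28, ∠D ≈ 47.86°
|H| = 501.6 / 113.28 ≈ 4.428
Gain = 20 log₁₀(4.428) ≈ 12.92 dB
∠H = 4.57° − 47.86° = -43.29°

12.9 dB, -43.3°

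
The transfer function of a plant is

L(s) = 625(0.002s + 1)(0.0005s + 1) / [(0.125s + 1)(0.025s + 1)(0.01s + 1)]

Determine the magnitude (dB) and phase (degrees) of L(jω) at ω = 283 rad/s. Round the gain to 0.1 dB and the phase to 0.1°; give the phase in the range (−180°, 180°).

At ω = 283 rad/s:
zero (1 + j283·0.002) = 1 + j0.566 → |·| ≈ 1.1491, ∠ ≈ 29.51°
zero (1 + j283·0.0005) = 1 + j0.1415 → |·| ≈ 1.01, ∠ ≈ 8.05°
pole (1 + j283·0.125) = 1 + j35.375 → |·| ≈ 35.389, ∠ ≈ 88.38°
pole (1 + j283·0.025) = 1 + j7.075 → |·| ≈ 7.1453, ∠ ≈ 81.95°
pole (1 + j283·0.01) = 1 + j2.83 → |·| ≈ 3.0015, ∠ ≈ 70.54°
|L| = 625 · 1.1491 · 1.01 / (35.389 · 7.1453 · 3.0015) ≈ 0.95572
Gain = 20 log₁₀(0.95572) ≈ -0.39 dB
∠L = (29.51° + 8.05°) − (88.38° + 81.95° + 70.54°) = -203.31° ≡ 156.69° (principal value)

-0.4 dB, 156.7°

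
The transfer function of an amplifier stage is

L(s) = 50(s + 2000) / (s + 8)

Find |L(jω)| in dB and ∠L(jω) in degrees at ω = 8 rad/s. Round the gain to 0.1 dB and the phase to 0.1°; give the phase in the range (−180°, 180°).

78.9 dB, -44.8°

At s = jω = j8:
zero (s+2000): 2000 + j8 → |·| = √(2000²+8²) = √4000064 ≈ 2000, ∠ = arctan(8/2000) ≈ 0.23°
pole (s+8): 8 + j8 → |·| = √(8²+8²) = √128 ≈ 11.314, ∠ = arctan(8/8) ≈ 45.00°
|L| = 50 · 2000 / 11.314 ≈ 8838.6
Gain = 20 log₁₀(8838.6) ≈ 78.93 dB
∠L = 0.23° − 45.00° = -44.77°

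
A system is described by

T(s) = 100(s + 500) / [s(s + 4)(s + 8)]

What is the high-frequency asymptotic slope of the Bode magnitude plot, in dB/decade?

Each pole contributes −20 dB/decade at high frequency; each zero contributes +20 dB/decade.
Net: 1 zero(s) − 3 pole(s) → -40 dB/decade.

-40 dB/decade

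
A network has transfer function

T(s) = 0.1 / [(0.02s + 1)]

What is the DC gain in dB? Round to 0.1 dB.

-20.0 dB

T(0) = 0.1 · 1 / 1 = 0.1
20 log₁₀(0.1) ≈ -20.00 dB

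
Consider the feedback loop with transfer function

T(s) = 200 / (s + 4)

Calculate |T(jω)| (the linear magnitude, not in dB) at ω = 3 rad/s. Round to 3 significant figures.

40.0

Substitute s = j3:
Numerator: 200 = 200 + j0
Denominator: (j3) + 4 = 4 + j3
|N| = √(200² + 0²) ≈ 200, ∠N ≈ 0.00°
|D| = √(4² + 3²) ≈ 5, ∠D ≈ 36.87°
|T| = 200 / 5 ≈ 40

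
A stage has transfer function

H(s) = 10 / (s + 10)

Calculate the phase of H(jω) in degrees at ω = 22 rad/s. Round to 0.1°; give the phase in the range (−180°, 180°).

At s = jω = j22:
pole (s+10): 10 + j22 → |·| = √(10²+22²) = √584 ≈ 24.166, ∠ = arctan(22/10) ≈ 65.56°
∠H = 0.00° − 65.56° = -65.56°

-65.6°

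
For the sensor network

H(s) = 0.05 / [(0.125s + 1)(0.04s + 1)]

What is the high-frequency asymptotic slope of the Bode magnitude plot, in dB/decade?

Each pole contributes −20 dB/decade at high frequency; each zero contributes +20 dB/decade.
Net: 0 zero(s) − 2 pole(s) → -40 dB/decade.

-40 dB/decade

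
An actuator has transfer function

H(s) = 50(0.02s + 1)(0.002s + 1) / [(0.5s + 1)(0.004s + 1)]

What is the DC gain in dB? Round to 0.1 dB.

34.0 dB

H(0) = 50 · 1 / 1 = 50
20 log₁₀(50) ≈ 33.98 dB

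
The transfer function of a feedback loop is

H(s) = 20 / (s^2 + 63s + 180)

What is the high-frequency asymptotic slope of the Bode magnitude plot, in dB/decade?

Each pole contributes −20 dB/decade at high frequency; each zero contributes +20 dB/decade.
Net: 0 zero(s) − 2 pole(s) → -40 dB/decade.

-40 dB/decade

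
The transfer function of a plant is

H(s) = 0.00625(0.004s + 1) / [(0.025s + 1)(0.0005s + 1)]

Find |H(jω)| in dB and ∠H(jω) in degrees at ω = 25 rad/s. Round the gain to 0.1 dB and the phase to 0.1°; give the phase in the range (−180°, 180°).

-45.5 dB, -27.0°

At ω = 25 rad/s:
zero (1 + j25·0.004) = 1 + j0.1 → |·| ≈ 1.005, ∠ ≈ 5.71°
pole (1 + j25·0.025) = 1 + j0.625 → |·| ≈ 1.1792, ∠ ≈ 32.01°
pole (1 + j25·0.0005) = 1 + j0.0125 → |·| ≈ 1.0001, ∠ ≈ 0.72°
|H| = 0.00625 · 1.005 / (1.1792 · 1.0001) ≈ 0.0053262
Gain = 20 log₁₀(0.0053262) ≈ -45.47 dB
∠H = (5.71°) − (32.01° + 0.72°) = -27.02°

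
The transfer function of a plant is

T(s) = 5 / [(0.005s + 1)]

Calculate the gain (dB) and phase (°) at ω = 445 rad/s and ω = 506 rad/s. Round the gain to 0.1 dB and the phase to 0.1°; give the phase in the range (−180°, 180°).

At ω = 445 rad/s:
pole (1 + j445·0.005) = 1 + j2.225 → |·| ≈ 2.4394, ∠ ≈ 65.80°
|T| = 5 · 1 / (2.4394) ≈ 2.0497
Gain = 20 log₁₀(2.0497) ≈ 6.23 dB
∠T = (0°) − (65.80°) = -65.80°

At ω = 506 rad/s:
pole (1 + j506·0.005) = 1 + j2.53 → |·| ≈ 2.7205, ∠ ≈ 68.43°
|T| = 5 · 1 / (2.7205) ≈ 1.8379
Gain = 20 log₁₀(1.8379) ≈ 5.29 dB
∠T = (0°) − (68.43°) = -68.43°

ω = 445: 6.2 dB, -65.8°; ω = 506: 5.3 dB, -68.4°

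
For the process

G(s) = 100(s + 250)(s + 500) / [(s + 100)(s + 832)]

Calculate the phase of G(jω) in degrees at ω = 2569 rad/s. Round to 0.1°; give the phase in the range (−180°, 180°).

At s = jω = j2569:
zero (s+250): 250 + j2569 → |·| = √(250²+2569²) = √6662261 ≈ 2581.1, ∠ = arctan(2569/250) ≈ 84.44°
zero (s+500): 500 + j2569 → |·| = √(500²+2569²) = √6849761 ≈ 2617.2, ∠ = arctan(2569/500) ≈ 78.99°
pole (s+100): 100 + j2569 → |·| = √(100²+2569²) = √6609761 ≈ 2570.9, ∠ = arctan(2569/100) ≈ 87.77°
pole (s+832): 832 + j2569 → |·| = √(832²+2569²) = √7291985 ≈ 2700.4, ∠ = arctan(2569/832) ≈ 72.05°
∠G = 163.43° − 159.82° = 3.61°

3.6°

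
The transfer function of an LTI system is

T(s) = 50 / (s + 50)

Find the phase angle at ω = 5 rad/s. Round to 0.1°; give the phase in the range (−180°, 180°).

At s = jω = j5:
pole (s+50): 50 + j5 → |·| = √(50²+5²) = √2525 ≈ 50.249, ∠ = arctan(5/50) ≈ 5.71°
∠T = 0.00° − 5.71° = -5.71°

-5.7°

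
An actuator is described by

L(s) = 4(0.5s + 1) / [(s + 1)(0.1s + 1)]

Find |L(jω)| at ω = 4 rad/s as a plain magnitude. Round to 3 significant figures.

2.01

At ω = 4 rad/s:
zero (1 + j4·0.5) = 1 + j2 → |·| ≈ 2.2361, ∠ ≈ 63.43°
pole (1 + j4·1) = 1 + j4 → |·| ≈ 4.1231, ∠ ≈ 75.96°
pole (1 + j4·0.1) = 1 + j0.4 → |·| ≈ 1.077, ∠ ≈ 21.80°
|L| = 4 · 2.2361 / (4.1231 · 1.077) ≈ 2.0142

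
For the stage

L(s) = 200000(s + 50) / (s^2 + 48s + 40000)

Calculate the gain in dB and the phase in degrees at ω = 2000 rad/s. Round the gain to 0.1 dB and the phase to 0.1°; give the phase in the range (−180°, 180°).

At s = jω = j2000:
zero (s+50): 50 + j2000 → |·| = √(50²+2000²) = √4002500 ≈ 2000.6, ∠ = arctan(2000/50) ≈ 88.57°
quadratic: (j2000)² + 48·j2000 + 40000 = -3960000 + j96000 → |·| ≈ 3.9612e+06, ∠ ≈ 178.61°
|L| = 200000 · 2000.6 / 3.9612e+06 ≈ 101.01
Gain = 20 log₁₀(101.01) ≈ 40.09 dB
∠L = 88.57° − 178.61° = -90.04°

40.1 dB, -90.0°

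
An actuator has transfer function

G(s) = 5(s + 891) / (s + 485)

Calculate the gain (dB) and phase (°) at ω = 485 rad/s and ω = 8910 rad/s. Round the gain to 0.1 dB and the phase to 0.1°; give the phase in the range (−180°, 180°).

At s = jω = j485:
zero (s+891): 891 + j485 → |·| = √(891²+485²) = √1029106 ≈ 1014.4, ∠ = arctan(485/891) ≈ 28.56°
pole (s+485): 485 + j485 → |·| = √(485²+485²) = √470450 ≈ 685.89, ∠ = arctan(485/485) ≈ 45.00°
|G| = 5 · 1014.4 / 685.89 ≈ 7.3948
Gain = 20 log₁₀(7.3948) ≈ 17.38 dB
∠G = 28.56° − 45.00° = -16.44°

At s = jω = j8910:
zero (s+891): 891 + j8910 → |·| = √(891²+8910²) = √80181981 ≈ 8954.4, ∠ = arctan(8910/891) ≈ 84.29°
pole (s+485): 485 + j8910 → |·| = √(485²+8910²) = √79623325 ≈ 8923.2, ∠ = arctan(8910/485) ≈ 86.88°
|G| = 5 · 8954.4 / 8923.2 ≈ 5.0175
Gain = 20 log₁₀(5.0175) ≈ 14.01 dB
∠G = 84.29° − 86.88° = -2.59°

ω = 485: 17.4 dB, -16.4°; ω = 8910: 14.0 dB, -2.6°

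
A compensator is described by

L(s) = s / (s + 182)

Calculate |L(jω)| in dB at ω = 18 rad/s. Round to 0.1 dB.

-20.1 dB

At s = jω = j18:
zero at origin: s = j18 → |·| = 18, ∠ = 90.00°
pole (s+182): 182 + j18 → |·| = √(182²+18²) = √33448 ≈ 182.89, ∠ = arctan(18/182) ≈ 5.65°
|L| = 1 · 18 / 182.89 ≈ 0.09842
Gain = 20 log₁₀(0.09842) ≈ -20.14 dB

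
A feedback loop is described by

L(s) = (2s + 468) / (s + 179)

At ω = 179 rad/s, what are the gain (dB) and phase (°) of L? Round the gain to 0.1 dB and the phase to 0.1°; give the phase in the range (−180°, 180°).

7.3 dB, -7.6°

Substitute s = j179:
Numerator: 2(j179) + 468 = 468 + j358
Denominator: (j179) + 179 = 179 + j179
|N| = √(468² + 358²) ≈ 589.23, ∠N ≈ 37.41°
|D| = √(179² + 179²) ≈ 253.14, ∠D ≈ 45.00°
|L| = 589.23 / 253.14 ≈ 2.3277
Gain = 20 log₁₀(2.3277) ≈ 7.34 dB
∠L = 37.41° − 45.00° = -7.59°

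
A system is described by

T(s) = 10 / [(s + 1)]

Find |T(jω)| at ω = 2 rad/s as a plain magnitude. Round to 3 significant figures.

4.47

At ω = 2 rad/s:
pole (1 + j2·1) = 1 + j2 → |·| ≈ 2.2361, ∠ ≈ 63.43°
|T| = 10 · 1 / (2.2361) ≈ 4.4721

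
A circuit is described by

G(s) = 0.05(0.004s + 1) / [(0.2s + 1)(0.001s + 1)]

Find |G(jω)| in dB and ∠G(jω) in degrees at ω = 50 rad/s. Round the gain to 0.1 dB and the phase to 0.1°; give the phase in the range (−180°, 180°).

-45.9 dB, -75.8°

At ω = 50 rad/s:
zero (1 + j50·0.004) = 1 + j0.2 → |·| ≈ 1.0198, ∠ ≈ 11.31°
pole (1 + j50·0.2) = 1 + j10 → |·| ≈ 10.05, ∠ ≈ 84.29°
pole (1 + j50·0.001) = 1 + j0.05 → |·| ≈ 1.0012, ∠ ≈ 2.86°
|G| = 0.05 · 1.0198 / (10.05 · 1.0012) ≈ 0.0050676
Gain = 20 log₁₀(0.0050676) ≈ -45.90 dB
∠G = (11.31°) − (84.29° + 2.86°) = -75.84°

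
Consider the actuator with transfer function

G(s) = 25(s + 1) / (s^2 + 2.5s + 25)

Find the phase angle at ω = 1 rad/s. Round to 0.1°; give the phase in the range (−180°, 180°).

39.1°

At s = jω = j1:
zero (s+1): 1 + j1 → |·| = √(1²+1²) = √2 ≈ 1.4142, ∠ = arctan(1/1) ≈ 45.00°
quadratic: (j1)² + 2.5·j1 + 25 = 24 + j2.5 → |·| ≈ 24.13, ∠ ≈ 5.95°
∠G = 45.00° − 5.95° = 39.05°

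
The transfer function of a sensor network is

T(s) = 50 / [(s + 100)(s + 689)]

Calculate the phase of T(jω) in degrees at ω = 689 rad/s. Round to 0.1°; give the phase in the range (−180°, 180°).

At s = jω = j689:
pole (s+100): 100 + j689 → |·| = √(100²+689²) = √484721 ≈ 696.22, ∠ = arctan(689/100) ≈ 81.74°
pole (s+689): 689 + j689 → |·| = √(689²+689²) = √949442 ≈ 974.39, ∠ = arctan(689/689) ≈ 45.00°
∠T = 0.00° − 126.74° = -126.74°

-126.7°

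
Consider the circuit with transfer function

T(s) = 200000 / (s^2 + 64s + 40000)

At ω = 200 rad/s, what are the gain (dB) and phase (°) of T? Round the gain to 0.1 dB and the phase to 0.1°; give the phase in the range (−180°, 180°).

23.9 dB, -90.0°

At s = jω = j200:
quadratic: (j200)² + 64·j200 + 40000 = 0 + j12800 → |·| ≈ 12800, ∠ ≈ 90.00°
|T| = 200000 / 12800 ≈ 15.625
Gain = 20 log₁₀(15.625) ≈ 23.88 dB
∠T = 0.00° − 90.00° = -90.00°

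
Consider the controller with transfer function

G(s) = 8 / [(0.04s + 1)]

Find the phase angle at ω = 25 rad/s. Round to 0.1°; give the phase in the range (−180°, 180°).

-45.0°

At ω = 25 rad/s:
pole (1 + j25·0.04) = 1 + j1 → |·| ≈ 1.4142, ∠ ≈ 45.00°
∠G = (0°) − (45.00°) = -45.00°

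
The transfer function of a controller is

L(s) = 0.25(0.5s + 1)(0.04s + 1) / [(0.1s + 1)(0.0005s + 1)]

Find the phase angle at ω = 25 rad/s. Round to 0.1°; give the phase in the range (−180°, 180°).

61.5°

At ω = 25 rad/s:
zero (1 + j25·0.5) = 1 + j12.5 → |·| ≈ 12.54, ∠ ≈ 85.43°
zero (1 + j25·0.04) = 1 + j1 → |·| ≈ 1.4142, ∠ ≈ 45.00°
pole (1 + j25·0.1) = 1 + j2.5 → |·| ≈ 2.6926, ∠ ≈ 68.20°
pole (1 + j25·0.0005) = 1 + j0.0125 → |·| ≈ 1.0001, ∠ ≈ 0.72°
∠L = (85.43° + 45.00°) − (68.20° + 0.72°) = 61.51°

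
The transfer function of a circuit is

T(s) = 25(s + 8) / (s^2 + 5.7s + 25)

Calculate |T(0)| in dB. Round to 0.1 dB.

T(0) = 25·8 / 25 = 8
20 log₁₀(8) ≈ 18.06 dB

18.1 dB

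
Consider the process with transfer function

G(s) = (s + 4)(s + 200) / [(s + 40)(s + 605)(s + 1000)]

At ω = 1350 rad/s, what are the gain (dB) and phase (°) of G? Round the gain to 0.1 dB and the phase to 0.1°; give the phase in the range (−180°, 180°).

At s = jω = j1350:
zero (s+4): 4 + j1350 → |·| = √(4²+1350²) = √1822516 ≈ 1350, ∠ = arctan(1350/4) ≈ 89.83°
zero (s+200): 200 + j1350 → |·| = √(200²+1350²) = √1862500 ≈ 1364.7, ∠ = arctan(1350/200) ≈ 81.57°
pole (s+40): 40 + j1350 → |·| = √(40²+1350²) = √1824100 ≈ 1350.6, ∠ = arctan(1350/40) ≈ 88.30°
pole (s+605): 605 + j1350 → |·| = √(605²+1350²) = √2188525 ≈ 1479.4, ∠ = arctan(1350/605) ≈ 65.86°
pole (s+1000): 1000 + j1350 → |·| = √(1000²+1350²) = √2822500 ≈ 1680, ∠ = arctan(1350/1000) ≈ 53.47°
|G| = 1 · 1.8423e+06 / 3.3568e+09 ≈ 0.00054883
Gain = 20 log₁₀(0.00054883) ≈ -65.21 dB
∠G = 171.40° − 207.63° = -36.23°

-65.2 dB, -36.2°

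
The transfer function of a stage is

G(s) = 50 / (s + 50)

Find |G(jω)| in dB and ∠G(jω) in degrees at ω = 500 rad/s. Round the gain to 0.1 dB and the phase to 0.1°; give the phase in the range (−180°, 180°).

-20.0 dB, -84.3°

At s = jω = j500:
pole (s+50): 50 + j500 → |·| = √(50²+500²) = √252500 ≈ 502.49, ∠ = arctan(500/50) ≈ 84.29°
|G| = 50 / 502.49 ≈ 0.099504
Gain = 20 log₁₀(0.099504) ≈ -20.04 dB
∠G = 0.00° − 84.29° = -84.29°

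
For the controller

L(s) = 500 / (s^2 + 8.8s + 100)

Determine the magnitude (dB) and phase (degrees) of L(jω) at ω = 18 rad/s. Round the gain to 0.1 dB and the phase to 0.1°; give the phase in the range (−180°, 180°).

5.2 dB, -144.7°

At s = jω = j18:
quadratic: (j18)² + 8.8·j18 + 100 = -224 + j158.4 → |·| ≈ 274.35, ∠ ≈ 144.73°
|L| = 500 / 274.35 ≈ 1.8225
Gain = 20 log₁₀(1.8225) ≈ 5.21 dB
∠L = 0.00° − 144.73° = -144.73°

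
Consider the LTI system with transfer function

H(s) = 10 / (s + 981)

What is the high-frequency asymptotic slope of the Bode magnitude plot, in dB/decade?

-20 dB/decade

Each pole contributes −20 dB/decade at high frequency; each zero contributes +20 dB/decade.
Net: 0 zero(s) − 1 pole(s) → -20 dB/decade.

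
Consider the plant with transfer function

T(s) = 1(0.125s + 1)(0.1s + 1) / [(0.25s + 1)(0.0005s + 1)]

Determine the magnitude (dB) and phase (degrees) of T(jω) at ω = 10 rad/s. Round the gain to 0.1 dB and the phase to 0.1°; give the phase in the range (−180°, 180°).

At ω = 10 rad/s:
zero (1 + j10·0.125) = 1 + j1.25 → |·| ≈ 1.6008, ∠ ≈ 51.34°
zero (1 + j10·0.1) = 1 + j1 → |·| ≈ 1.4142, ∠ ≈ 45.00°
pole (1 + j10·0.25) = 1 + j2.5 → |·| ≈ 2.6926, ∠ ≈ 68.20°
pole (1 + j10·0.0005) = 1 + j0.005 → |·| ≈ 1, ∠ ≈ 0.29°
|T| = 1 · 1.6008 · 1.4142 / (2.6926 · 1) ≈ 0.84077
Gain = 20 log₁₀(0.84077) ≈ -1.51 dB
∠T = (51.34° + 45.00°) − (68.20° + 0.29°) = 27.85°

-1.5 dB, 27.9°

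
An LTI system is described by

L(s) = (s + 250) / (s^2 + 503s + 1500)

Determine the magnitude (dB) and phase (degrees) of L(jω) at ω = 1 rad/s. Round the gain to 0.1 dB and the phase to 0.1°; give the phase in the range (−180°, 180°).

-16.0 dB, -18.3°

Substitute s = j1:
Numerator: (j1) + 250 = 250 + j1
Denominator: (j1)^2 + 503(j1) + 1500 = 1499 + j503
|N| = √(250² + 1²) ≈ 250, ∠N ≈ 0.23°
|D| = √(1499² + 503²) ≈ 1581.1, ∠D ≈ 18.55°
|L| = 250 / 1581.1 ≈ 0.15812
Gain = 20 log₁₀(0.15812) ≈ -16.02 dB
∠L = 0.23° − 18.55° = -18.32°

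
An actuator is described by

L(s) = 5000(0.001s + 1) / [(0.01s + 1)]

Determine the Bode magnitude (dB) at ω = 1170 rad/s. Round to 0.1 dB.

56.3 dB

At ω = 1170 rad/s:
zero (1 + j1170·0.001) = 1 + j1.17 → |·| ≈ 1.5391, ∠ ≈ 49.48°
pole (1 + j1170·0.01) = 1 + j11.7 → |·| ≈ 11.743, ∠ ≈ 85.11°
|L| = 5000 · 1.5391 / (11.743) ≈ 655.33
Gain = 20 log₁₀(655.33) ≈ 56.33 dB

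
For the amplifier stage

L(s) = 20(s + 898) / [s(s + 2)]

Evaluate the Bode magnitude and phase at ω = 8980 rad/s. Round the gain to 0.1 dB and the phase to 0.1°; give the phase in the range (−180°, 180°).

-53.0 dB, -95.7°

At s = jω = j8980:
zero (s+898): 898 + j8980 → |·| = √(898²+8980²) = √81446804 ≈ 9024.8, ∠ = arctan(8980/898) ≈ 84.29°
pole (s+2): 2 + j8980 → |·| = √(2²+8980²) = √80640404 ≈ 8980, ∠ = arctan(8980/2) ≈ 89.99°
pole at origin: |s| = 8980, ∠ = 90.00° (in denominator)
|L| = 20 · 9024.8 / 8.064e+07 ≈ 0.0022383
Gain = 20 log₁₀(0.0022383) ≈ -53.00 dB
∠L = 84.29° − 179.99° = -95.70°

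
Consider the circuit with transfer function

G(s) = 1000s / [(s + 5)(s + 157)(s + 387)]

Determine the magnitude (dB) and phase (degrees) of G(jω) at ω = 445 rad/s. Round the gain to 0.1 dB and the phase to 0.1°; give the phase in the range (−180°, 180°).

At s = jω = j445:
zero at origin: s = j445 → |·| = 445, ∠ = 90.00°
pole (s+5): 5 + j445 → |·| = √(5²+445²) = √198050 ≈ 445.03, ∠ = arctan(445/5) ≈ 89.36°
pole (s+157): 157 + j445 → |·| = √(157²+445²) = √222674 ≈ 471.88, ∠ = arctan(445/157) ≈ 70.57°
pole (s+387): 387 + j445 → |·| = √(387²+445²) = √347794 ≈ 589.74, ∠ = arctan(445/387) ≈ 48.99°
|G| = 1000 · 445 / 1.2385e+08 ≈ 0.0035931
Gain = 20 log₁₀(0.0035931) ≈ -48.89 dB
∠G = 90.00° − 208.92° = -118.92°

-48.9 dB, -118.9°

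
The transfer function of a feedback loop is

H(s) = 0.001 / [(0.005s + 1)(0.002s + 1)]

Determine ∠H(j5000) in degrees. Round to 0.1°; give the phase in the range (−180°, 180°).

-172.0°

At ω = 5000 rad/s:
pole (1 + j5000·0.005) = 1 + j25 → |·| ≈ 25.02, ∠ ≈ 87.71°
pole (1 + j5000·0.002) = 1 + j10 → |·| ≈ 10.05, ∠ ≈ 84.29°
∠H = (0°) − (87.71° + 84.29°) = -172.00°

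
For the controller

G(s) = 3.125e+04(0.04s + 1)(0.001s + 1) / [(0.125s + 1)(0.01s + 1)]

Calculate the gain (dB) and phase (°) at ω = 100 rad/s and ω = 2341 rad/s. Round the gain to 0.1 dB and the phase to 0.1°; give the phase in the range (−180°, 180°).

At ω = 100 rad/s:
zero (1 + j100·0.04) = 1 + j4 → |·| ≈ 4.1231, ∠ ≈ 75.96°
zero (1 + j100·0.001) = 1 + j0.1 → |·| ≈ 1.005, ∠ ≈ 5.71°
pole (1 + j100·0.125) = 1 + j12.5 → |·| ≈ 12.54, ∠ ≈ 85.43°
pole (1 + j100·0.01) = 1 + j1 → |·| ≈ 1.4142, ∠ ≈ 45.00°
|G| = 3.125e+04 · 4.1231 · 1.005 / (12.54 · 1.4142) ≈ 7301.8
Gain = 20 log₁₀(7301.8) ≈ 77.27 dB
∠G = (75.96° + 5.71°) − (85.43° + 45.00°) = -48.76°

At ω = 2341 rad/s:
zero (1 + j2341·0.04) = 1 + j93.64 → |·| ≈ 93.645, ∠ ≈ 89.39°
zero (1 + j2341·0.001) = 1 + j2.341 → |·| ≈ 2.5456, ∠ ≈ 66.87°
pole (1 + j2341·0.125) = 1 + j292.625 → |·| ≈ 292.63, ∠ ≈ 89.80°
pole (1 + j2341·0.01) = 1 + j23.41 → |·| ≈ 23.431, ∠ ≈ 87.55°
|G| = 3.125e+04 · 93.645 · 2.5456 / (292.63 · 23.431) ≈ 1086.5
Gain = 20 log₁₀(1086.5) ≈ 60.72 dB
∠G = (89.39° + 66.87°) − (89.80° + 87.55°) = -21.09°

ω = 100: 77.3 dB, -48.8°; ω = 2341: 60.7 dB, -21.1°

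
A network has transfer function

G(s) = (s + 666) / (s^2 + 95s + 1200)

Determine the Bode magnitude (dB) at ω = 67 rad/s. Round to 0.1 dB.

-20.6 dB

Substitute s = j67:
Numerator: (j67) + 666 = 666 + j67
Denominator: (j67)^2 + 95(j67) + 1200 = -3289 + j6365
|N| = √(666² + 67²) ≈ 669.36, ∠N ≈ 5.74°
|D| = √(3289² + 6365²) ≈ 7164.5, ∠D ≈ 117.33°
|G| = 669.36 / 7164.5 ≈ 0.093427
Gain = 20 log₁₀(0.093427) ≈ -20.59 dB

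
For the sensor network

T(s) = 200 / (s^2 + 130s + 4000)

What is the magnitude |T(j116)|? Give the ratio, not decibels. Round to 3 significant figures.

0.0112

Substitute s = j116:
Numerator: 200 = 200 + j0
Denominator: (j116)^2 + 130(j116) + 4000 = -9456 + j15080
|N| = √(200² + 0²) ≈ 200, ∠N ≈ 0.00°
|D| = √(9456² + 15080²) ≈ 17800, ∠D ≈ 122.09°
|T| = 200 / 17800 ≈ 0.011236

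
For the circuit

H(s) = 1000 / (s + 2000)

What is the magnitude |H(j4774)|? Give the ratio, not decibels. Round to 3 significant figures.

At s = jω = j4774:
pole (s+2000): 2000 + j4774 → |·| = √(2000²+4774²) = √26791076 ≈ 5176, ∠ = arctan(4774/2000) ≈ 67.27°
|H| = 1000 / 5176 ≈ 0.1932

0.193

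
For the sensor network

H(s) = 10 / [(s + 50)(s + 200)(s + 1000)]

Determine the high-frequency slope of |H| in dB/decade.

-60 dB/decade

Each pole contributes −20 dB/decade at high frequency; each zero contributes +20 dB/decade.
Net: 0 zero(s) − 3 pole(s) → -60 dB/decade.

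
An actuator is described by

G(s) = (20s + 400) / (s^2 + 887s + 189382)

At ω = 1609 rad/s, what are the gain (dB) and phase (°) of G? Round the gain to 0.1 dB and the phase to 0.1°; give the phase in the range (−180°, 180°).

-38.8 dB, -60.0°

Substitute s = j1609:
Numerator: 20(j1609) + 400 = 400 + j32180
Denominator: (j1609)^2 + 887(j1609) + 189382 = -2399499 + j1427183
|N| = √(400² + 32180²) ≈ 32182, ∠N ≈ 89.29°
|D| = √(2399499² + 1427183²) ≈ 2.7919e+06, ∠D ≈ 149.26°
|G| = 32182 / 2.7919e+06 ≈ 0.011527
Gain = 20 log₁₀(0.011527) ≈ -38.77 dB
∠G = 89.29° − 149.26° = -59.97°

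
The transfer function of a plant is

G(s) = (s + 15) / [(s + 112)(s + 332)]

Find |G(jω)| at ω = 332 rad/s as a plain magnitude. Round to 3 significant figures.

At s = jω = j332:
zero (s+15): 15 + j332 → |·| = √(15²+332²) = √110449 ≈ 332.34, ∠ = arctan(332/15) ≈ 87.41°
pole (s+112): 112 + j332 → |·| = √(112²+332²) = √122768 ≈ 350.38, ∠ = arctan(332/112) ≈ 71.36°
pole (s+332): 332 + j332 → |·| = √(332²+332²) = √220448 ≈ 469.52, ∠ = arctan(332/332) ≈ 45.00°
|G| = 1 · 332.34 / 1.6451e+05 ≈ 0.0020202

0.00202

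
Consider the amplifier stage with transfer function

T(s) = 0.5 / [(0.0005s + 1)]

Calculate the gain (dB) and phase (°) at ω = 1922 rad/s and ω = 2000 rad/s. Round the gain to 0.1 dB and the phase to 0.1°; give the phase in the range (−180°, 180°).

ω = 1922: -8.9 dB, -43.9°; ω = 2000: -9.0 dB, -45.0°

At ω = 1922 rad/s:
pole (1 + j1922·0.0005) = 1 + j0.961 → |·| ≈ 1.3869, ∠ ≈ 43.86°
|T| = 0.5 · 1 / (1.3869) ≈ 0.36052
Gain = 20 log₁₀(0.36052) ≈ -8.86 dB
∠T = (0°) − (43.86°) = -43.86°

At ω = 2000 rad/s:
pole (1 + j2000·0.0005) = 1 + j1 → |·| ≈ 1.4142, ∠ ≈ 45.00°
|T| = 0.5 · 1 / (1.4142) ≈ 0.35356
Gain = 20 log₁₀(0.35356) ≈ -9.03 dB
∠T = (0°) − (45.00°) = -45.00°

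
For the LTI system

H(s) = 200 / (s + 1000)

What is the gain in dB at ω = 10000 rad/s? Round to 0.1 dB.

-34.0 dB

Substitute s = j10000:
Numerator: 200 = 200 + j0
Denominator: (j10000) + 1000 = 1000 + j10000
|N| = √(200² + 0²) ≈ 200, ∠N ≈ 0.00°
|D| = √(1000² + 10000²) ≈ 10050, ∠D ≈ 84.29°
|H| = 200 / 10050 ≈ 0.0199
Gain = 20 log₁₀(0.0199) ≈ -34.02 dB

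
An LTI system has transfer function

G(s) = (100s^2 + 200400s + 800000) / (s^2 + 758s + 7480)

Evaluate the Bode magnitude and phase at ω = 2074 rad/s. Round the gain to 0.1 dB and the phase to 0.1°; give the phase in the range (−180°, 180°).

42.3 dB, -24.0°

Substitute s = j2074:
Numerator: 100(j2074)^2 + 200400(j2074) + 800000 = -429347600 + j415629600
Denominator: (j2074)^2 + 758(j2074) + 7480 = -4293996 + j1572092
|N| = √(429347600² + 415629600²) ≈ 5.9757e+08, ∠N ≈ 135.93°
|D| = √(4293996² + 1572092²) ≈ 4.5727e+06, ∠D ≈ 159.89°
|G| = 5.9757e+08 / 4.5727e+06 ≈ 130.68
Gain = 20 log₁₀(130.68) ≈ 42.32 dB
∠G = 135.93° − 159.89° = -23.96°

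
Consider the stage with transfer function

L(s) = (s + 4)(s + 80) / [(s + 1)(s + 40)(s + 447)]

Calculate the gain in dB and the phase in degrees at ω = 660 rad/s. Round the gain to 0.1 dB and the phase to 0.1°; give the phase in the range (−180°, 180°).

At s = jω = j660:
zero (s+4): 4 + j660 → |·| = √(4²+660²) = √435616 ≈ 660.01, ∠ = arctan(660/4) ≈ 89.65°
zero (s+80): 80 + j660 → |·| = √(80²+660²) = √442000 ≈ 664.83, ∠ = arctan(660/80) ≈ 83.09°
pole (s+1): 1 + j660 → |·| = √(1²+660²) = √435601 ≈ 660, ∠ = arctan(660/1) ≈ 89.91°
pole (s+40): 40 + j660 → |·| = √(40²+660²) = √437200 ≈ 661.21, ∠ = arctan(660/40) ≈ 86.53°
pole (s+447): 447 + j660 → |·| = √(447²+660²) = √635409 ≈ 797.13, ∠ = arctan(660/447) ≈ 55.89°
|L| = 1 · 4.3879e+05 / 3.4787e+08 ≈ 0.0012614
Gain = 20 log₁₀(0.0012614) ≈ -57.98 dB
∠L = 172.74° − 232.33° = -59.59°

-58.0 dB, -59.6°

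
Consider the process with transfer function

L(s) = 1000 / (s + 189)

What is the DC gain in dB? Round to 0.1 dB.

14.5 dB

L(0) = 1000 / 189 ≈ 5.291
20 log₁₀(5.291) ≈ 14.47 dB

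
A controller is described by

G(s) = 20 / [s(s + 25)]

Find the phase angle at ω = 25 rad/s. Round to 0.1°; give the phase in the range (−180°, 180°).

-135.0°

At s = jω = j25:
pole (s+25): 25 + j25 → |·| = √(25²+25²) = √1250 ≈ 35.355, ∠ = arctan(25/25) ≈ 45.00°
pole at origin: |s| = 25, ∠ = 90.00° (in denominator)
∠G = 0.00° − 135.00° = -135.00°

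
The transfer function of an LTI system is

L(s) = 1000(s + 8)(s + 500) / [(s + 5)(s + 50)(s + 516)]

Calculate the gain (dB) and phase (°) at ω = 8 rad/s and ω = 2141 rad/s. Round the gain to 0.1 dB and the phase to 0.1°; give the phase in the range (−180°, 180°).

At s = jω = j8:
zero (s+8): 8 + j8 → |·| = √(8²+8²) = √128 ≈ 11.314, ∠ = arctan(8/8) ≈ 45.00°
zero (s+500): 500 + j8 → |·| = √(500²+8²) = √250064 ≈ 500.06, ∠ = arctan(8/500) ≈ 0.92°
pole (s+5): 5 + j8 → |·| = √(5²+8²) = √89 ≈ 9.434, ∠ = arctan(8/5) ≈ 57.99°
pole (s+50): 50 + j8 → |·| = √(50²+8²) = √2564 ≈ 50.636, ∠ = arctan(8/50) ≈ 9.09°
pole (s+516): 516 + j8 → |·| = √(516²+8²) = √266320 ≈ 516.06, ∠ = arctan(8/516) ≈ 0.89°
|L| = 1000 · 5657.7 / 2.4652e+05 ≈ 22.95
Gain = 20 log₁₀(22.95) ≈ 27.22 dB
∠L = 45.92° − 67.97° = -22.05°

At s = jω = j2141:
zero (s+8): 8 + j2141 → |·| = √(8²+2141²) = √4583945 ≈ 2141, ∠ = arctan(2141/8) ≈ 89.79°
zero (s+500): 500 + j2141 → |·| = √(500²+2141²) = √4833881 ≈ 2198.6, ∠ = arctan(2141/500) ≈ 76.85°
pole (s+5): 5 + j2141 → |·| = √(5²+2141²) = √4583906 ≈ 2141, ∠ = arctan(2141/5) ≈ 89.87°
pole (s+50): 50 + j2141 → |·| = √(50²+2141²) = √4586381 ≈ 2141.6, ∠ = arctan(2141/50) ≈ 88.66°
pole (s+516): 516 + j2141 → |·| = √(516²+2141²) = √4850137 ≈ 2202.3, ∠ = arctan(2141/516) ≈ 76.45°
|L| = 1000 · 4.7072e+06 / 1.0098e+10 ≈ 0.46615
Gain = 20 log₁₀(0.46615) ≈ -6.63 dB
∠L = 166.64° − 254.98° = -88.34°

ω = 8: 27.2 dB, -22.1°; ω = 2141: -6.6 dB, -88.3°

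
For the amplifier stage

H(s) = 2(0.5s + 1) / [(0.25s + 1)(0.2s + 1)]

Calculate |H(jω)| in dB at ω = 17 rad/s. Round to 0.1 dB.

0.9 dB

At ω = 17 rad/s:
zero (1 + j17·0.5) = 1 + j8.5 → |·| ≈ 8.5586, ∠ ≈ 83.29°
pole (1 + j17·0.25) = 1 + j4.25 → |·| ≈ 4.3661, ∠ ≈ 76.76°
pole (1 + j17·0.2) = 1 + j3.4 → |·| ≈ 3.544, ∠ ≈ 73.61°
|H| = 2 · 8.5586 / (4.3661 · 3.544) ≈ 1.1062
Gain = 20 log₁₀(1.1062) ≈ 0.88 dB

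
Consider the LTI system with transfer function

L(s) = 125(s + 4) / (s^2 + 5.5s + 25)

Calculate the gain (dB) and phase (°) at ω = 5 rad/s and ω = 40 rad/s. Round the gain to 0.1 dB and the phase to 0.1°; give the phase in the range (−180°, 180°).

ω = 5: 29.3 dB, -38.7°; ω = 40: 10.0 dB, -87.8°

At s = jω = j5:
zero (s+4): 4 + j5 → |·| = √(4²+5²) = √41 ≈ 6.4031, ∠ = arctan(5/4) ≈ 51.34°
quadratic: (j5)² + 5.5·j5 + 25 = 0 + j27.5 → |·| ≈ 27.5, ∠ ≈ 90.00°
|L| = 125 · 6.4031 / 27.5 ≈ 29.105
Gain = 20 log₁₀(29.105) ≈ 29.28 dB
∠L = 51.34° − 90.00° = -38.66°

At s = jω = j40:
zero (s+4): 4 + j40 → |·| = √(4²+40²) = √1616 ≈ 40.2, ∠ = arctan(40/4) ≈ 84.29°
quadratic: (j40)² + 5.5·j40 + 25 = -1575 + j220 → |·| ≈ 1590.3, ∠ ≈ 172.05°
|L| = 125 · 40.2 / 1590.3 ≈ 3.1598
Gain = 20 log₁₀(3.1598) ≈ 9.99 dB
∠L = 84.29° − 172.05° = -87.76°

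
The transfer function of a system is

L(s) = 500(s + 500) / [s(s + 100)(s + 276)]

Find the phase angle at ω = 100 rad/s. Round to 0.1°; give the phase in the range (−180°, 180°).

At s = jω = j100:
zero (s+500): 500 + j100 → |·| = √(500²+100²) = √260000 ≈ 509.9, ∠ = arctan(100/500) ≈ 11.31°
pole (s+100): 100 + j100 → |·| = √(100²+100²) = √20000 ≈ 141.42, ∠ = arctan(100/100) ≈ 45.00°
pole (s+276): 276 + j100 → |·| = √(276²+100²) = √86176 ≈ 293.56, ∠ = arctan(100/276) ≈ 19.92°
pole at origin: |s| = 100, ∠ = 90.00° (in denominator)
∠L = 11.31° − 154.92° = -143.61°

-143.6°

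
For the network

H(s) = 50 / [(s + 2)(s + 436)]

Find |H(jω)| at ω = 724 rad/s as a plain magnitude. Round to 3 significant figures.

At s = jω = j724:
pole (s+2): 2 + j724 → |·| = √(2²+724²) = √524180 ≈ 724, ∠ = arctan(724/2) ≈ 89.84°
pole (s+436): 436 + j724 → |·| = √(436²+724²) = √714272 ≈ 845.15, ∠ = arctan(724/436) ≈ 58.94°
|H| = 50 / 6.1189e+05 ≈ 8.1714e-05

8.17e-05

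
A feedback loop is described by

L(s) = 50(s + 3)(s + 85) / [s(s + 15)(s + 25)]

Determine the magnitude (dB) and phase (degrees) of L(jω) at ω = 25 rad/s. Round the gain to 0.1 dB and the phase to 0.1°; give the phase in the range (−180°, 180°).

At s = jω = j25:
zero (s+3): 3 + j25 → |·| = √(3²+25²) = √634 ≈ 25.179, ∠ = arctan(25/3) ≈ 83.16°
zero (s+85): 85 + j25 → |·| = √(85²+25²) = √7850 ≈ 88.6, ∠ = arctan(25/85) ≈ 16.39°
pole (s+15): 15 + j25 → |·| = √(15²+25²) = √850 ≈ 29.155, ∠ = arctan(25/15) ≈ 59.04°
pole (s+25): 25 + j25 → |·| = √(25²+25²) = √1250 ≈ 35.355, ∠ = arctan(25/25) ≈ 45.00°
pole at origin: |s| = 25, ∠ = 90.00° (in denominator)
|L| = 50 · 2230.9 / 25769 ≈ 4.3287
Gain = 20 log₁₀(4.3287) ≈ 12.73 dB
∠L = 99.55° − 194.04° = -94.49°

12.7 dB, -94.5°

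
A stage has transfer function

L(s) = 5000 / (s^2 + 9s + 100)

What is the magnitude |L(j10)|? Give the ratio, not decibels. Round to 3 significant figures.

At s = jω = j10:
quadratic: (j10)² + 9·j10 + 100 = 0 + j90 → |·| ≈ 90, ∠ ≈ 90.00°
|L| = 5000 / 90 ≈ 55.556

55.6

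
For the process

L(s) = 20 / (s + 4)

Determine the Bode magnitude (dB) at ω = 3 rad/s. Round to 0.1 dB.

12.0 dB

Substitute s = j3:
Numerator: 20 = 20 + j0
Denominator: (j3) + 4 = 4 + j3
|N| = √(20² + 0²) ≈ 20, ∠N ≈ 0.00°
|D| = √(4² + 3²) ≈ 5, ∠D ≈ 36.87°
|L| = 20 / 5 ≈ 4
Gain = 20 log₁₀(4) ≈ 12.04 dB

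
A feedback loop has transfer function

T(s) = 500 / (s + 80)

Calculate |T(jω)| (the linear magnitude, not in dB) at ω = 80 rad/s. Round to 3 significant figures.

At s = jω = j80:
pole (s+80): 80 + j80 → |·| = √(80²+80²) = √12800 ≈ 113.14, ∠ = arctan(80/80) ≈ 45.00°
|T| = 500 / 113.14 ≈ 4.4193

4.42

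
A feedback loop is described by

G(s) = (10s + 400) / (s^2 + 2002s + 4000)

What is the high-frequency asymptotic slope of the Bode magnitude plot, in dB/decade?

-20 dB/decade

Each pole contributes −20 dB/decade at high frequency; each zero contributes +20 dB/decade.
Net: 1 zero(s) − 2 pole(s) → -20 dB/decade.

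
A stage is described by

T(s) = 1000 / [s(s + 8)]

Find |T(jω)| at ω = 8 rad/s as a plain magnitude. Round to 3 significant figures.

At s = jω = j8:
pole (s+8): 8 + j8 → |·| = √(8²+8²) = √128 ≈ 11.314, ∠ = arctan(8/8) ≈ 45.00°
pole at origin: |s| = 8, ∠ = 90.00° (in denominator)
|T| = 1000 / 90.512 ≈ 11.048

11.0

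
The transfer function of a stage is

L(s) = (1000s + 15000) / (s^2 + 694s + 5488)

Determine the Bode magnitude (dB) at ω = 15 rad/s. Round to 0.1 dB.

Substitute s = j15:
Numerator: 1000(j15) + 15000 = 15000 + j15000
Denominator: (j15)^2 + 694(j15) + 5488 = 5263 + j10410
|N| = √(15000² + 15000²) ≈ 21213, ∠N ≈ 45.00°
|D| = √(5263² + 10410²) ≈ 11665, ∠D ≈ 63.18°
|L| = 21213 / 11665 ≈ 1.8185
Gain = 20 log₁₀(1.8185) ≈ 5.19 dB

5.2 dB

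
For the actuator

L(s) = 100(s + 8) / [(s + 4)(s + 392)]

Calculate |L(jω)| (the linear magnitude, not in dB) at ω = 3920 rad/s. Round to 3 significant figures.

At s = jω = j3920:
zero (s+8): 8 + j3920 → |·| = √(8²+3920²) = √15366464 ≈ 3920, ∠ = arctan(3920/8) ≈ 89.88°
pole (s+4): 4 + j3920 → |·| = √(4²+3920²) = √15366416 ≈ 3920, ∠ = arctan(3920/4) ≈ 89.94°
pole (s+392): 392 + j3920 → |·| = √(392²+3920²) = √15520064 ≈ 3939.6, ∠ = arctan(3920/392) ≈ 84.29°
|L| = 100 · 3920 / 1.5443e+07 ≈ 0.025384

0.0254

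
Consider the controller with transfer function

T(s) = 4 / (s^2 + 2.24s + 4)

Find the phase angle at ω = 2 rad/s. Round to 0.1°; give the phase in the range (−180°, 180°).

-90.0°

At s = jω = j2:
quadratic: (j2)² + 2.24·j2 + 4 = 0 + j4.48 → |·| ≈ 4.48, ∠ ≈ 90.00°
∠T = 0.00° − 90.00° = -90.00°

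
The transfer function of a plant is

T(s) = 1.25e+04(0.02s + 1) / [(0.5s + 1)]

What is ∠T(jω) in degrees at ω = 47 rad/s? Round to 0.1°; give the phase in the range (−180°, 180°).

At ω = 47 rad/s:
zero (1 + j47·0.02) = 1 + j0.94 → |·| ≈ 1.3724, ∠ ≈ 43.23°
pole (1 + j47·0.5) = 1 + j23.5 → |·| ≈ 23.521, ∠ ≈ 87.56°
∠T = (43.23°) − (87.56°) = -44.33°

-44.3°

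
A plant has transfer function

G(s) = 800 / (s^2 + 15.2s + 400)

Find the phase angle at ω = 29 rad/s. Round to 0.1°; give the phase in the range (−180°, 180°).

At s = jω = j29:
quadratic: (j29)² + 15.2·j29 + 400 = -441 + j440.8 → |·| ≈ 623.53, ∠ ≈ 135.01°
∠G = 0.00° − 135.01° = -135.01°

-135.0°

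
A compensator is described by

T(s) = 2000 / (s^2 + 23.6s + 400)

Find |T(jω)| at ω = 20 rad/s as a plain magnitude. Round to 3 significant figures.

At s = jω = j20:
quadratic: (j20)² + 23.6·j20 + 400 = 0 + j472 → |·| ≈ 472, ∠ ≈ 90.00°
|T| = 2000 / 472 ≈ 4.2373

4.24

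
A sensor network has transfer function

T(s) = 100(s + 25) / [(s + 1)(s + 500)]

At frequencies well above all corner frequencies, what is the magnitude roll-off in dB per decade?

-20 dB/decade

Each pole contributes −20 dB/decade at high frequency; each zero contributes +20 dB/decade.
Net: 1 zero(s) − 2 pole(s) → -20 dB/decade.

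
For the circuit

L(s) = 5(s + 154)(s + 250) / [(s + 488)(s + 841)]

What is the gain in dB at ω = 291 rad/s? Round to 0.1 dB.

At s = jω = j291:
zero (s+154): 154 + j291 → |·| = √(154²+291²) = √108397 ≈ 329.24, ∠ = arctan(291/154) ≈ 62.11°
zero (s+250): 250 + j291 → |·| = √(250²+291²) = √147181 ≈ 383.64, ∠ = arctan(291/250) ≈ 49.33°
pole (s+488): 488 + j291 → |·| = √(488²+291²) = √322825 ≈ 568.18, ∠ = arctan(291/488) ≈ 30.81°
pole (s+841): 841 + j291 → |·| = √(841²+291²) = √791962 ≈ 889.92, ∠ = arctan(291/841) ≈ 19.09°
|L| = 5 · 1.2631e+05 / 5.0563e+05 ≈ 1.249
Gain = 20 log₁₀(1.249) ≈ 1.93 dB

1.9 dB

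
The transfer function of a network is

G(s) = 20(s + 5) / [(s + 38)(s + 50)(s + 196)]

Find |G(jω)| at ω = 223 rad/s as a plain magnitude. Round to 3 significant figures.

0.000291

At s = jω = j223:
zero (s+5): 5 + j223 → |·| = √(5²+223²) = √49754 ≈ 223.06, ∠ = arctan(223/5) ≈ 88.72°
pole (s+38): 38 + j223 → |·| = √(38²+223²) = √51173 ≈ 226.21, ∠ = arctan(223/38) ≈ 80.33°
pole (s+50): 50 + j223 → |·| = √(50²+223²) = √52229 ≈ 228.54, ∠ = arctan(223/50) ≈ 77.36°
pole (s+196): 196 + j223 → |·| = √(196²+223²) = √88145 ≈ 296.89, ∠ = arctan(223/196) ≈ 48.69°
|G| = 20 · 223.06 / 1.5349e+07 ≈ 0.00029065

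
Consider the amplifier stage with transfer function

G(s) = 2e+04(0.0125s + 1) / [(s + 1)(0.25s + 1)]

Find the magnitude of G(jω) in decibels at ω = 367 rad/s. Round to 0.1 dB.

8.9 dB

At ω = 367 rad/s:
zero (1 + j367·0.0125) = 1 + j4.5875 → |·| ≈ 4.6952, ∠ ≈ 77.70°
pole (1 + j367·1) = 1 + j367 → |·| ≈ 367, ∠ ≈ 89.84°
pole (1 + j367·0.25) = 1 + j91.75 → |·| ≈ 91.755, ∠ ≈ 89.38°
|G| = 2e+04 · 4.6952 / (367 · 91.755) ≈ 2.7886
Gain = 20 log₁₀(2.7886) ≈ 8.91 dB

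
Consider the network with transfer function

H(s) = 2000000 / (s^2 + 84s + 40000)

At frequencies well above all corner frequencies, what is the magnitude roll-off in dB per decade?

Each pole contributes −20 dB/decade at high frequency; each zero contributes +20 dB/decade.
Net: 0 zero(s) − 2 pole(s) → -40 dB/decade.

-40 dB/decade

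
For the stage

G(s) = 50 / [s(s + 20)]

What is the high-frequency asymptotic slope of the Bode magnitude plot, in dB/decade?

-40 dB/decade

Each pole contributes −20 dB/decade at high frequency; each zero contributes +20 dB/decade.
Net: 0 zero(s) − 2 pole(s) → -40 dB/decade.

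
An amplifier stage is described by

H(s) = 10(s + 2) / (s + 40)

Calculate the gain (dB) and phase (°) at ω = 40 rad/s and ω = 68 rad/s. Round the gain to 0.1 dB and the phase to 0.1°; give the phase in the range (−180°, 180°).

ω = 40: 17.0 dB, 42.1°; ω = 68: 18.7 dB, 28.8°

At s = jω = j40:
zero (s+2): 2 + j40 → |·| = √(2²+40²) = √1604 ≈ 40.05, ∠ = arctan(40/2) ≈ 87.14°
pole (s+40): 40 + j40 → |·| = √(40²+40²) = √3200 ≈ 56.569, ∠ = arctan(40/40) ≈ 45.00°
|H| = 10 · 40.05 / 56.569 ≈ 7.0798
Gain = 20 log₁₀(7.0798) ≈ 17.00 dB
∠H = 87.14° − 45.00° = 42.14°

At s = jω = j68:
zero (s+2): 2 + j68 → |·| = √(2²+68²) = √4628 ≈ 68.029, ∠ = arctan(68/2) ≈ 88.32°
pole (s+40): 40 + j68 → |·| = √(40²+68²) = √6224 ≈ 78.892, ∠ = arctan(68/40) ≈ 59.53°
|H| = 10 · 68.029 / 78.892 ≈ 8.6231
Gain = 20 log₁₀(8.6231) ≈ 18.71 dB
∠H = 88.32° − 59.53° = 28.79°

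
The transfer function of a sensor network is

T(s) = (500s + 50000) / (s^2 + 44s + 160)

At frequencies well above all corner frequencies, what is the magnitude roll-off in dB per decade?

Each pole contributes −20 dB/decade at high frequency; each zero contributes +20 dB/decade.
Net: 1 zero(s) − 2 pole(s) → -20 dB/decade.

-20 dB/decade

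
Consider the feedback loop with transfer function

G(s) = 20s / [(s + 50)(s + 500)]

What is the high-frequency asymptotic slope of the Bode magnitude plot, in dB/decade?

-20 dB/decade

Each pole contributes −20 dB/decade at high frequency; each zero contributes +20 dB/decade.
Net: 1 zero(s) − 2 pole(s) → -20 dB/decade.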